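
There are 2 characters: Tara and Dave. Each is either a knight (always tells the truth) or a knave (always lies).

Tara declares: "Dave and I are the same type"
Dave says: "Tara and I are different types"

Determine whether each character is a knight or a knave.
Tara is a knave.
Dave is a knight.

Verification:
- Tara (knave) says "Dave and I are the same type" - this is FALSE (a lie) because Tara is a knave and Dave is a knight.
- Dave (knight) says "Tara and I are different types" - this is TRUE because Dave is a knight and Tara is a knave.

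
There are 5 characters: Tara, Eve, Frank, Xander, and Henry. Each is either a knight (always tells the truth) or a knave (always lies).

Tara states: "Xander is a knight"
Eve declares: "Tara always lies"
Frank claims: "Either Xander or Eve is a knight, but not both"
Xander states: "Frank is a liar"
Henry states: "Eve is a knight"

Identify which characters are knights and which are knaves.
Tara is a knave.
Eve is a knight.
Frank is a knight.
Xander is a knave.
Henry is a knight.

Verification:
- Tara (knave) says "Xander is a knight" - this is FALSE (a lie) because Xander is a knave.
- Eve (knight) says "Tara always lies" - this is TRUE because Tara is a knave.
- Frank (knight) says "Either Xander or Eve is a knight, but not both" - this is TRUE because Xander is a knave and Eve is a knight.
- Xander (knave) says "Frank is a liar" - this is FALSE (a lie) because Frank is a knight.
- Henry (knight) says "Eve is a knight" - this is TRUE because Eve is a knight.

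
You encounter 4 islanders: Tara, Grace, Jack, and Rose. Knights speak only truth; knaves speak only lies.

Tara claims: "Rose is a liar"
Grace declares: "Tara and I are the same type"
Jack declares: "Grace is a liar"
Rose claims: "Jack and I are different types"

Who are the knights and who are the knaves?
Tara is a knight.
Grace is a knight.
Jack is a knave.
Rose is a knave.

Verification:
- Tara (knight) says "Rose is a liar" - this is TRUE because Rose is a knave.
- Grace (knight) says "Tara and I are the same type" - this is TRUE because Grace is a knight and Tara is a knight.
- Jack (knave) says "Grace is a liar" - this is FALSE (a lie) because Grace is a knight.
- Rose (knave) says "Jack and I are different types" - this is FALSE (a lie) because Rose is a knave and Jack is a knave.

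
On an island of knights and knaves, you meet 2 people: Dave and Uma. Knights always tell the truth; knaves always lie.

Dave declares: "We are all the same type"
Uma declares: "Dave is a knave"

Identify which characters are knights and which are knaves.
Dave is a knave.
Uma is a knight.

Verification:
- Dave (knave) says "We are all the same type" - this is FALSE (a lie) because Uma is a knight and Dave is a knave.
- Uma (knight) says "Dave is a knave" - this is TRUE because Dave is a knave.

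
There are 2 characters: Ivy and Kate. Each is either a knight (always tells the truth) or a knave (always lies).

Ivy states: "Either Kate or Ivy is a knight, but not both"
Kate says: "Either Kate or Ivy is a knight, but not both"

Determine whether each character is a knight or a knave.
Ivy is a knave.
Kate is a knave.

Verification:
- Ivy (knave) says "Either Kate or Ivy is a knight, but not both" - this is FALSE (a lie) because Kate is a knave and Ivy is a knave.
- Kate (knave) says "Either Kate or Ivy is a knight, but not both" - this is FALSE (a lie) because Kate is a knave and Ivy is a knave.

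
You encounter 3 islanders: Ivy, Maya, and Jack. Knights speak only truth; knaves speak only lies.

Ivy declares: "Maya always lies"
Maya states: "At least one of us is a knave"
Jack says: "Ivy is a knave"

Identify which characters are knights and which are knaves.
Ivy is a knave.
Maya is a knight.
Jack is a knight.

Verification:
- Ivy (knave) says "Maya always lies" - this is FALSE (a lie) because Maya is a knight.
- Maya (knight) says "At least one of us is a knave" - this is TRUE because Ivy is a knave.
- Jack (knight) says "Ivy is a knave" - this is TRUE because Ivy is a knave.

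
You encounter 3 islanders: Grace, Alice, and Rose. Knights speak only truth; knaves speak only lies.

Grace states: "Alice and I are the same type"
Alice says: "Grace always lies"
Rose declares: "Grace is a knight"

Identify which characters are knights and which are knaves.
Grace is a knave.
Alice is a knight.
Rose is a knave.

Verification:
- Grace (knave) says "Alice and I are the same type" - this is FALSE (a lie) because Grace is a knave and Alice is a knight.
- Alice (knight) says "Grace always lies" - this is TRUE because Grace is a knave.
- Rose (knave) says "Grace is a knight" - this is FALSE (a lie) because Grace is a knave.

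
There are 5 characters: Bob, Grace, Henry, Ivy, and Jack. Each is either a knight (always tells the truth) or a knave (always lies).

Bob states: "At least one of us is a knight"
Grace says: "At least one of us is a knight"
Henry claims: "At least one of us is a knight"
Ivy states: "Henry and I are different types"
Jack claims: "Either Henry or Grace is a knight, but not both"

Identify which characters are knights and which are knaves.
Bob is a knave.
Grace is a knave.
Henry is a knave.
Ivy is a knave.
Jack is a knave.

Verification:
- Bob (knave) says "At least one of us is a knight" - this is FALSE (a lie) because no one is a knight.
- Grace (knave) says "At least one of us is a knight" - this is FALSE (a lie) because no one is a knight.
- Henry (knave) says "At least one of us is a knight" - this is FALSE (a lie) because no one is a knight.
- Ivy (knave) says "Henry and I are different types" - this is FALSE (a lie) because Ivy is a knave and Henry is a knave.
- Jack (knave) says "Either Henry or Grace is a knight, but not both" - this is FALSE (a lie) because Henry is a knave and Grace is a knave.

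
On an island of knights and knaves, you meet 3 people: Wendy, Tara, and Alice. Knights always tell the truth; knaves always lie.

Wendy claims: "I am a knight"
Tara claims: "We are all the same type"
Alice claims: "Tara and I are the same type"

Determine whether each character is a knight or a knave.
Wendy is a knight.
Tara is a knight.
Alice is a knight.

Verification:
- Wendy (knight) says "I am a knight" - this is TRUE because Wendy is a knight.
- Tara (knight) says "We are all the same type" - this is TRUE because Wendy, Tara, and Alice are knights.
- Alice (knight) says "Tara and I are the same type" - this is TRUE because Alice is a knight and Tara is a knight.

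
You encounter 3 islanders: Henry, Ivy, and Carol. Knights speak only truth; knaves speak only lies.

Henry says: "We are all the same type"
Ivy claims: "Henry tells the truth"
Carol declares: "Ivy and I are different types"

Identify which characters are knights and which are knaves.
Henry is a knave.
Ivy is a knave.
Carol is a knight.

Verification:
- Henry (knave) says "We are all the same type" - this is FALSE (a lie) because Carol is a knight and Henry and Ivy are knaves.
- Ivy (knave) says "Henry tells the truth" - this is FALSE (a lie) because Henry is a knave.
- Carol (knight) says "Ivy and I are different types" - this is TRUE because Carol is a knight and Ivy is a knave.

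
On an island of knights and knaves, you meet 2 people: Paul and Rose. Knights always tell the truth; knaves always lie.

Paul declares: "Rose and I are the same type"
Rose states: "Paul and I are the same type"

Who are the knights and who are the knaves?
Paul is a knight.
Rose is a knight.

Verification:
- Paul (knight) says "Rose and I are the same type" - this is TRUE because Paul is a knight and Rose is a knight.
- Rose (knight) says "Paul and I are the same type" - this is TRUE because Rose is a knight and Paul is a knight.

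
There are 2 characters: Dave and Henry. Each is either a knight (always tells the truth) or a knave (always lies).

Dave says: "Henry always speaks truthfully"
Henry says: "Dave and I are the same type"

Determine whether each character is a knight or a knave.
Dave is a knight.
Henry is a knight.

Verification:
- Dave (knight) says "Henry always speaks truthfully" - this is TRUE because Henry is a knight.
- Henry (knight) says "Dave and I are the same type" - this is TRUE because Henry is a knight and Dave is a knight.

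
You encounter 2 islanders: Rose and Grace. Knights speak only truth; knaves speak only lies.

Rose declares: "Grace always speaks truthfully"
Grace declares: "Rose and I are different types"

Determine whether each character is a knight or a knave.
Rose is a knave.
Grace is a knave.

Verification:
- Rose (knave) says "Grace always speaks truthfully" - this is FALSE (a lie) because Grace is a knave.
- Grace (knave) says "Rose and I are different types" - this is FALSE (a lie) because Grace is a knave and Rose is a knave.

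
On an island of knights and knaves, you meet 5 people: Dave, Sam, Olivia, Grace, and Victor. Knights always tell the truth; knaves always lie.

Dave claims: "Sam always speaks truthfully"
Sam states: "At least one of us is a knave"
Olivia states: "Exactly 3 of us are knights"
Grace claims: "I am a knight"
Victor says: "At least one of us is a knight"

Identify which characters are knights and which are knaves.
Dave is a knight.
Sam is a knight.
Olivia is a knave.
Grace is a knight.
Victor is a knight.

Verification:
- Dave (knight) says "Sam always speaks truthfully" - this is TRUE because Sam is a knight.
- Sam (knight) says "At least one of us is a knave" - this is TRUE because Olivia is a knave.
- Olivia (knave) says "Exactly 3 of us are knights" - this is FALSE (a lie) because there are 4 knights.
- Grace (knight) says "I am a knight" - this is TRUE because Grace is a knight.
- Victor (knight) says "At least one of us is a knight" - this is TRUE because Dave, Sam, Grace, and Victor are knights.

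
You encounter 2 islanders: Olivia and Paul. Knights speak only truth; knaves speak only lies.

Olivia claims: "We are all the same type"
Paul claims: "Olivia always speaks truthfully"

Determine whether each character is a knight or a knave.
Olivia is a knight.
Paul is a knight.

Verification:
- Olivia (knight) says "We are all the same type" - this is TRUE because Olivia and Paul are knights.
- Paul (knight) says "Olivia always speaks truthfully" - this is TRUE because Olivia is a knight.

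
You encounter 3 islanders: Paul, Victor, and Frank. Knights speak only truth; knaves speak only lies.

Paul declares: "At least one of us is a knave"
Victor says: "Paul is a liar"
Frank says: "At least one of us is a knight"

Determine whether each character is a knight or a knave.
Paul is a knight.
Victor is a knave.
Frank is a knight.

Verification:
- Paul (knight) says "At least one of us is a knave" - this is TRUE because Victor is a knave.
- Victor (knave) says "Paul is a liar" - this is FALSE (a lie) because Paul is a knight.
- Frank (knight) says "At least one of us is a knight" - this is TRUE because Paul and Frank are knights.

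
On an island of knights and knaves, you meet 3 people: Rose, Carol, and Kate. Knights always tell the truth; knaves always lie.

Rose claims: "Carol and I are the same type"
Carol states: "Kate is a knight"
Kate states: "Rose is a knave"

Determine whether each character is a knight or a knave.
Rose is a knave.
Carol is a knight.
Kate is a knight.

Verification:
- Rose (knave) says "Carol and I are the same type" - this is FALSE (a lie) because Rose is a knave and Carol is a knight.
- Carol (knight) says "Kate is a knight" - this is TRUE because Kate is a knight.
- Kate (knight) says "Rose is a knave" - this is TRUE because Rose is a knave.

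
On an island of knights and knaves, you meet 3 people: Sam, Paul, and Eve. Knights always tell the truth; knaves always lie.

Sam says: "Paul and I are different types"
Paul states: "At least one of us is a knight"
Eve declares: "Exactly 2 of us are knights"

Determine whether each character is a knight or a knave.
Sam is a knave.
Paul is a knave.
Eve is a knave.

Verification:
- Sam (knave) says "Paul and I are different types" - this is FALSE (a lie) because Sam is a knave and Paul is a knave.
- Paul (knave) says "At least one of us is a knight" - this is FALSE (a lie) because no one is a knight.
- Eve (knave) says "Exactly 2 of us are knights" - this is FALSE (a lie) because there are 0 knights.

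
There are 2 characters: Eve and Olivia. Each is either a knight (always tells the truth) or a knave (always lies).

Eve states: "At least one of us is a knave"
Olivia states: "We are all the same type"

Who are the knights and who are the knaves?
Eve is a knight.
Olivia is a knave.

Verification:
- Eve (knight) says "At least one of us is a knave" - this is TRUE because Olivia is a knave.
- Olivia (knave) says "We are all the same type" - this is FALSE (a lie) because Eve is a knight and Olivia is a knave.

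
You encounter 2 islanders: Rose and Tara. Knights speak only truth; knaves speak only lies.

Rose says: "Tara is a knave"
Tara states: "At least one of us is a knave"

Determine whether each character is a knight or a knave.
Rose is a knave.
Tara is a knight.

Verification:
- Rose (knave) says "Tara is a knave" - this is FALSE (a lie) because Tara is a knight.
- Tara (knight) says "At least one of us is a knave" - this is TRUE because Rose is a knave.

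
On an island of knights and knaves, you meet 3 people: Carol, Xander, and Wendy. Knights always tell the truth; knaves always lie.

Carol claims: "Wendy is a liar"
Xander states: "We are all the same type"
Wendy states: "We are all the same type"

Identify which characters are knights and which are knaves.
Carol is a knight.
Xander is a knave.
Wendy is a knave.

Verification:
- Carol (knight) says "Wendy is a liar" - this is TRUE because Wendy is a knave.
- Xander (knave) says "We are all the same type" - this is FALSE (a lie) because Carol is a knight and Xander and Wendy are knaves.
- Wendy (knave) says "We are all the same type" - this is FALSE (a lie) because Carol is a knight and Xander and Wendy are knaves.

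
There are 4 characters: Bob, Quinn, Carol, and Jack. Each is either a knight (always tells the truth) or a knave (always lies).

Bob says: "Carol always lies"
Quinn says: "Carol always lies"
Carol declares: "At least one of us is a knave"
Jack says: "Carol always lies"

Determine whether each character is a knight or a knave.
Bob is a knave.
Quinn is a knave.
Carol is a knight.
Jack is a knave.

Verification:
- Bob (knave) says "Carol always lies" - this is FALSE (a lie) because Carol is a knight.
- Quinn (knave) says "Carol always lies" - this is FALSE (a lie) because Carol is a knight.
- Carol (knight) says "At least one of us is a knave" - this is TRUE because Bob, Quinn, and Jack are knaves.
- Jack (knave) says "Carol always lies" - this is FALSE (a lie) because Carol is a knight.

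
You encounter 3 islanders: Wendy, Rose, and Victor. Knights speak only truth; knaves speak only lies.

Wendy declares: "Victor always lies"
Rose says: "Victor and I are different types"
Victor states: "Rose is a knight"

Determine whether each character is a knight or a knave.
Wendy is a knight.
Rose is a knave.
Victor is a knave.

Verification:
- Wendy (knight) says "Victor always lies" - this is TRUE because Victor is a knave.
- Rose (knave) says "Victor and I are different types" - this is FALSE (a lie) because Rose is a knave and Victor is a knave.
- Victor (knave) says "Rose is a knight" - this is FALSE (a lie) because Rose is a knave.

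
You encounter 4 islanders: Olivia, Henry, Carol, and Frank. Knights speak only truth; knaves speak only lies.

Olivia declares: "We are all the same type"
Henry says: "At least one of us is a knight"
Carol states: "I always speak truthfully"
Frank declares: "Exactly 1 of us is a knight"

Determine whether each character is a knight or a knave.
Olivia is a knave.
Henry is a knight.
Carol is a knight.
Frank is a knave.

Verification:
- Olivia (knave) says "We are all the same type" - this is FALSE (a lie) because Henry and Carol are knights and Olivia and Frank are knaves.
- Henry (knight) says "At least one of us is a knight" - this is TRUE because Henry and Carol are knights.
- Carol (knight) says "I always speak truthfully" - this is TRUE because Carol is a knight.
- Frank (knave) says "Exactly 1 of us is a knight" - this is FALSE (a lie) because there are 2 knights.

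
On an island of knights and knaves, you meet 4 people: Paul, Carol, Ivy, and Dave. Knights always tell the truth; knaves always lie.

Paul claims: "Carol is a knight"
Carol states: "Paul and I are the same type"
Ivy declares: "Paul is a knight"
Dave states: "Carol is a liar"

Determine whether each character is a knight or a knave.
Paul is a knight.
Carol is a knight.
Ivy is a knight.
Dave is a knave.

Verification:
- Paul (knight) says "Carol is a knight" - this is TRUE because Carol is a knight.
- Carol (knight) says "Paul and I are the same type" - this is TRUE because Carol is a knight and Paul is a knight.
- Ivy (knight) says "Paul is a knight" - this is TRUE because Paul is a knight.
- Dave (knave) says "Carol is a liar" - this is FALSE (a lie) because Carol is a knight.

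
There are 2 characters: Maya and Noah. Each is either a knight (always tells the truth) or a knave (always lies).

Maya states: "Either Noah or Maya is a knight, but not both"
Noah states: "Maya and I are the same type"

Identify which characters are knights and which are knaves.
Maya is a knight.
Noah is a knave.

Verification:
- Maya (knight) says "Either Noah or Maya is a knight, but not both" - this is TRUE because Noah is a knave and Maya is a knight.
- Noah (knave) says "Maya and I are the same type" - this is FALSE (a lie) because Noah is a knave and Maya is a knight.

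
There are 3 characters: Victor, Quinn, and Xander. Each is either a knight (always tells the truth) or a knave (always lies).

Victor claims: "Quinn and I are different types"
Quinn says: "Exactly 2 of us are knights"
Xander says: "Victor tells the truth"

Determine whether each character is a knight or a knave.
Victor is a knave.
Quinn is a knave.
Xander is a knave.

Verification:
- Victor (knave) says "Quinn and I are different types" - this is FALSE (a lie) because Victor is a knave and Quinn is a knave.
- Quinn (knave) says "Exactly 2 of us are knights" - this is FALSE (a lie) because there are 0 knights.
- Xander (knave) says "Victor tells the truth" - this is FALSE (a lie) because Victor is a knave.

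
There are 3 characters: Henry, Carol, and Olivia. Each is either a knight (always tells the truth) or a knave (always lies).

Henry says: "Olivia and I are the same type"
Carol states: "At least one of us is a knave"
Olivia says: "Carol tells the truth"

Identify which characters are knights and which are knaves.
Henry is a knave.
Carol is a knight.
Olivia is a knight.

Verification:
- Henry (knave) says "Olivia and I are the same type" - this is FALSE (a lie) because Henry is a knave and Olivia is a knight.
- Carol (knight) says "At least one of us is a knave" - this is TRUE because Henry is a knave.
- Olivia (knight) says "Carol tells the truth" - this is TRUE because Carol is a knight.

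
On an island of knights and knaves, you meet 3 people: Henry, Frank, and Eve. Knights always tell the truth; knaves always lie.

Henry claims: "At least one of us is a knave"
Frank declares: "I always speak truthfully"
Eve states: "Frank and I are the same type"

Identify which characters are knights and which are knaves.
Henry is a knight.
Frank is a knight.
Eve is a knave.

Verification:
- Henry (knight) says "At least one of us is a knave" - this is TRUE because Eve is a knave.
- Frank (knight) says "I always speak truthfully" - this is TRUE because Frank is a knight.
- Eve (knave) says "Frank and I are the same type" - this is FALSE (a lie) because Eve is a knave and Frank is a knight.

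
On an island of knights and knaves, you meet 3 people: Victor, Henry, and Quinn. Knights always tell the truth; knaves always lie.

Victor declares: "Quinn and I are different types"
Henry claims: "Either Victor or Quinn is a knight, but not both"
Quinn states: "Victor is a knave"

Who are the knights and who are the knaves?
Victor is a knight.
Henry is a knight.
Quinn is a knave.

Verification:
- Victor (knight) says "Quinn and I are different types" - this is TRUE because Victor is a knight and Quinn is a knave.
- Henry (knight) says "Either Victor or Quinn is a knight, but not both" - this is TRUE because Victor is a knight and Quinn is a knave.
- Quinn (knave) says "Victor is a knave" - this is FALSE (a lie) because Victor is a knight.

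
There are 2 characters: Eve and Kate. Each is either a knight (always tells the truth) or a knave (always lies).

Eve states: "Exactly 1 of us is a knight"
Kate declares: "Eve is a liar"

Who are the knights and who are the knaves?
Eve is a knight.
Kate is a knave.

Verification:
- Eve (knight) says "Exactly 1 of us is a knight" - this is TRUE because there are 1 knights.
- Kate (knave) says "Eve is a liar" - this is FALSE (a lie) because Eve is a knight.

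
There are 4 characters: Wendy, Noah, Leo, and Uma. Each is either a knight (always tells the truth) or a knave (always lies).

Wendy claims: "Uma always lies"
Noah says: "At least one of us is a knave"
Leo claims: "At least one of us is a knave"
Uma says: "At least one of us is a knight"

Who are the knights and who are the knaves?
Wendy is a knave.
Noah is a knight.
Leo is a knight.
Uma is a knight.

Verification:
- Wendy (knave) says "Uma always lies" - this is FALSE (a lie) because Uma is a knight.
- Noah (knight) says "At least one of us is a knave" - this is TRUE because Wendy is a knave.
- Leo (knight) says "At least one of us is a knave" - this is TRUE because Wendy is a knave.
- Uma (knight) says "At least one of us is a knight" - this is TRUE because Noah, Leo, and Uma are knights.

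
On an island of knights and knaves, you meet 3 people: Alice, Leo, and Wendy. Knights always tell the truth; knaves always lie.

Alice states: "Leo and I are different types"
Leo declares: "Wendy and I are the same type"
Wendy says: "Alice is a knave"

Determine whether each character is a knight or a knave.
Alice is a knave.
Leo is a knave.
Wendy is a knight.

Verification:
- Alice (knave) says "Leo and I are different types" - this is FALSE (a lie) because Alice is a knave and Leo is a knave.
- Leo (knave) says "Wendy and I are the same type" - this is FALSE (a lie) because Leo is a knave and Wendy is a knight.
- Wendy (knight) says "Alice is a knave" - this is TRUE because Alice is a knave.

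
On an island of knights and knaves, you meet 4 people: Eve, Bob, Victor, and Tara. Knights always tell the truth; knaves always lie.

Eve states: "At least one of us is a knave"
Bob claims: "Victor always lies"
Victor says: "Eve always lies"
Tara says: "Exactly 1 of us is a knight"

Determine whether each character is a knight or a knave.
Eve is a knight.
Bob is a knight.
Victor is a knave.
Tara is a knave.

Verification:
- Eve (knight) says "At least one of us is a knave" - this is TRUE because Victor and Tara are knaves.
- Bob (knight) says "Victor always lies" - this is TRUE because Victor is a knave.
- Victor (knave) says "Eve always lies" - this is FALSE (a lie) because Eve is a knight.
- Tara (knave) says "Exactly 1 of us is a knight" - this is FALSE (a lie) because there are 2 knights.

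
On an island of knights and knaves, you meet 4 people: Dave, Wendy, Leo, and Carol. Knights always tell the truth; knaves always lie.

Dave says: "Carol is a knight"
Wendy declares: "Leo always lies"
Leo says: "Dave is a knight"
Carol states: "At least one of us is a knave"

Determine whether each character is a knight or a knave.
Dave is a knight.
Wendy is a knave.
Leo is a knight.
Carol is a knight.

Verification:
- Dave (knight) says "Carol is a knight" - this is TRUE because Carol is a knight.
- Wendy (knave) says "Leo always lies" - this is FALSE (a lie) because Leo is a knight.
- Leo (knight) says "Dave is a knight" - this is TRUE because Dave is a knight.
- Carol (knight) says "At least one of us is a knave" - this is TRUE because Wendy is a knave.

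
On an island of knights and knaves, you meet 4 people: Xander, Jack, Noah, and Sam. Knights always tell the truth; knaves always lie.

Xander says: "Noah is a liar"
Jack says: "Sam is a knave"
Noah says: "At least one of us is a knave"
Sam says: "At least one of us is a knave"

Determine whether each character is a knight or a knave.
Xander is a knave.
Jack is a knave.
Noah is a knight.
Sam is a knight.

Verification:
- Xander (knave) says "Noah is a liar" - this is FALSE (a lie) because Noah is a knight.
- Jack (knave) says "Sam is a knave" - this is FALSE (a lie) because Sam is a knight.
- Noah (knight) says "At least one of us is a knave" - this is TRUE because Xander and Jack are knaves.
- Sam (knight) says "At least one of us is a knave" - this is TRUE because Xander and Jack are knaves.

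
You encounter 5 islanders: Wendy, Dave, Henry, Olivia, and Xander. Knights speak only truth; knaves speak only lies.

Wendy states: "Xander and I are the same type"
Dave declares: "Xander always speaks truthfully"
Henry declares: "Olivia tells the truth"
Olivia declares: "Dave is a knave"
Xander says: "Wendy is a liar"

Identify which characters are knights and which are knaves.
Wendy is a knave.
Dave is a knight.
Henry is a knave.
Olivia is a knave.
Xander is a knight.

Verification:
- Wendy (knave) says "Xander and I are the same type" - this is FALSE (a lie) because Wendy is a knave and Xander is a knight.
- Dave (knight) says "Xander always speaks truthfully" - this is TRUE because Xander is a knight.
- Henry (knave) says "Olivia tells the truth" - this is FALSE (a lie) because Olivia is a knave.
- Olivia (knave) says "Dave is a knave" - this is FALSE (a lie) because Dave is a knight.
- Xander (knight) says "Wendy is a liar" - this is TRUE because Wendy is a knave.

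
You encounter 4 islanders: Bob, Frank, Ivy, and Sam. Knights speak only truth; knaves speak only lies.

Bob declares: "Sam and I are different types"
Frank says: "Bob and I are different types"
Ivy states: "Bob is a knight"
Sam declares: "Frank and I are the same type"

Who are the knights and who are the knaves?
Bob is a knave.
Frank is a knight.
Ivy is a knave.
Sam is a knave.

Verification:
- Bob (knave) says "Sam and I are different types" - this is FALSE (a lie) because Bob is a knave and Sam is a knave.
- Frank (knight) says "Bob and I are different types" - this is TRUE because Frank is a knight and Bob is a knave.
- Ivy (knave) says "Bob is a knight" - this is FALSE (a lie) because Bob is a knave.
- Sam (knave) says "Frank and I are the same type" - this is FALSE (a lie) because Sam is a knave and Frank is a knight.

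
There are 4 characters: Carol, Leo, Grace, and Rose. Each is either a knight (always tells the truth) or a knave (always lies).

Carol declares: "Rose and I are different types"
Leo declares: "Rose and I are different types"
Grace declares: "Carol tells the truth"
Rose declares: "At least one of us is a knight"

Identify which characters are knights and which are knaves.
Carol is a knave.
Leo is a knave.
Grace is a knave.
Rose is a knave.

Verification:
- Carol (knave) says "Rose and I are different types" - this is FALSE (a lie) because Carol is a knave and Rose is a knave.
- Leo (knave) says "Rose and I are different types" - this is FALSE (a lie) because Leo is a knave and Rose is a knave.
- Grace (knave) says "Carol tells the truth" - this is FALSE (a lie) because Carol is a knave.
- Rose (knave) says "At least one of us is a knight" - this is FALSE (a lie) because no one is a knight.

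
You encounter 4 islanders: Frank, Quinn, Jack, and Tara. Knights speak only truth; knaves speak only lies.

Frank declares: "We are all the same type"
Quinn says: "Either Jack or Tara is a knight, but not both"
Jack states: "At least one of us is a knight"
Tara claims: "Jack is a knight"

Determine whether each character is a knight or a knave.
Frank is a knave.
Quinn is a knave.
Jack is a knight.
Tara is a knight.

Verification:
- Frank (knave) says "We are all the same type" - this is FALSE (a lie) because Jack and Tara are knights and Frank and Quinn are knaves.
- Quinn (knave) says "Either Jack or Tara is a knight, but not both" - this is FALSE (a lie) because Jack is a knight and Tara is a knight.
- Jack (knight) says "At least one of us is a knight" - this is TRUE because Jack and Tara are knights.
- Tara (knight) says "Jack is a knight" - this is TRUE because Jack is a knight.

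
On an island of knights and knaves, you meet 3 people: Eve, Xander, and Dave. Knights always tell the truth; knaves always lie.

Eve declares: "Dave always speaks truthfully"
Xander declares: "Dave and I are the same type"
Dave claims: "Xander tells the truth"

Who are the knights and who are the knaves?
Eve is a knight.
Xander is a knight.
Dave is a knight.

Verification:
- Eve (knight) says "Dave always speaks truthfully" - this is TRUE because Dave is a knight.
- Xander (knight) says "Dave and I are the same type" - this is TRUE because Xander is a knight and Dave is a knight.
- Dave (knight) says "Xander tells the truth" - this is TRUE because Xander is a knight.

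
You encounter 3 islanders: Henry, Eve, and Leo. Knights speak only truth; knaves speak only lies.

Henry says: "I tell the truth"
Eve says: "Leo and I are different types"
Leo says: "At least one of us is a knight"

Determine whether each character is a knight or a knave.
Henry is a knave.
Eve is a knave.
Leo is a knave.

Verification:
- Henry (knave) says "I tell the truth" - this is FALSE (a lie) because Henry is a knave.
- Eve (knave) says "Leo and I are different types" - this is FALSE (a lie) because Eve is a knave and Leo is a knave.
- Leo (knave) says "At least one of us is a knight" - this is FALSE (a lie) because no one is a knight.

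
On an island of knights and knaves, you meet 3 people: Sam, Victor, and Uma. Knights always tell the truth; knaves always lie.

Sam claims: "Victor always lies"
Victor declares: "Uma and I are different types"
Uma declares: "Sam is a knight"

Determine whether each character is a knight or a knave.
Sam is a knave.
Victor is a knight.
Uma is a knave.

Verification:
- Sam (knave) says "Victor always lies" - this is FALSE (a lie) because Victor is a knight.
- Victor (knight) says "Uma and I are different types" - this is TRUE because Victor is a knight and Uma is a knave.
- Uma (knave) says "Sam is a knight" - this is FALSE (a lie) because Sam is a knave.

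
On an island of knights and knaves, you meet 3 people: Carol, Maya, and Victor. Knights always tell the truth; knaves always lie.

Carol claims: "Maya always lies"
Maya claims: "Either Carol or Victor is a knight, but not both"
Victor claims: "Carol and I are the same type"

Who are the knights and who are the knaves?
Carol is a knight.
Maya is a knave.
Victor is a knight.

Verification:
- Carol (knight) says "Maya always lies" - this is TRUE because Maya is a knave.
- Maya (knave) says "Either Carol or Victor is a knight, but not both" - this is FALSE (a lie) because Carol is a knight and Victor is a knight.
- Victor (knight) says "Carol and I are the same type" - this is TRUE because Victor is a knight and Carol is a knight.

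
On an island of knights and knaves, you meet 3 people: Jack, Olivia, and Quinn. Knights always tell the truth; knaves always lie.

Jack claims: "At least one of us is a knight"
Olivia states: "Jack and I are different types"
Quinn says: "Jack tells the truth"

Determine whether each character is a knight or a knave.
Jack is a knave.
Olivia is a knave.
Quinn is a knave.

Verification:
- Jack (knave) says "At least one of us is a knight" - this is FALSE (a lie) because no one is a knight.
- Olivia (knave) says "Jack and I are different types" - this is FALSE (a lie) because Olivia is a knave and Jack is a knave.
- Quinn (knave) says "Jack tells the truth" - this is FALSE (a lie) because Jack is a knave.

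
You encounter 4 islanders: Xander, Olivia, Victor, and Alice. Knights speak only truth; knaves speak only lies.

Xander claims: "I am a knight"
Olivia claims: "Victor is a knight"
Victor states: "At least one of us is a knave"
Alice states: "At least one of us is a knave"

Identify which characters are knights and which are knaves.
Xander is a knave.
Olivia is a knight.
Victor is a knight.
Alice is a knight.

Verification:
- Xander (knave) says "I am a knight" - this is FALSE (a lie) because Xander is a knave.
- Olivia (knight) says "Victor is a knight" - this is TRUE because Victor is a knight.
- Victor (knight) says "At least one of us is a knave" - this is TRUE because Xander is a knave.
- Alice (knight) says "At least one of us is a knave" - this is TRUE because Xander is a knave.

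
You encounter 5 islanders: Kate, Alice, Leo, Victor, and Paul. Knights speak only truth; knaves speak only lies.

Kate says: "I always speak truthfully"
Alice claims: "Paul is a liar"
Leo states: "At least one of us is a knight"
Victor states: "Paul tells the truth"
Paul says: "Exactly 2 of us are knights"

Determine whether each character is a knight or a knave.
Kate is a knight.
Alice is a knight.
Leo is a knight.
Victor is a knave.
Paul is a knave.

Verification:
- Kate (knight) says "I always speak truthfully" - this is TRUE because Kate is a knight.
- Alice (knight) says "Paul is a liar" - this is TRUE because Paul is a knave.
- Leo (knight) says "At least one of us is a knight" - this is TRUE because Kate, Alice, and Leo are knights.
- Victor (knave) says "Paul tells the truth" - this is FALSE (a lie) because Paul is a knave.
- Paul (knave) says "Exactly 2 of us are knights" - this is FALSE (a lie) because there are 3 knights.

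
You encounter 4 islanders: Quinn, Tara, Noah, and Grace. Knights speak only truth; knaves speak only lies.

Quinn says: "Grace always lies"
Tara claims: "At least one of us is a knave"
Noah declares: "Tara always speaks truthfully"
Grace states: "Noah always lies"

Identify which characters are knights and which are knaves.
Quinn is a knight.
Tara is a knight.
Noah is a knight.
Grace is a knave.

Verification:
- Quinn (knight) says "Grace always lies" - this is TRUE because Grace is a knave.
- Tara (knight) says "At least one of us is a knave" - this is TRUE because Grace is a knave.
- Noah (knight) says "Tara always speaks truthfully" - this is TRUE because Tara is a knight.
- Grace (knave) says "Noah always lies" - this is FALSE (a lie) because Noah is a knight.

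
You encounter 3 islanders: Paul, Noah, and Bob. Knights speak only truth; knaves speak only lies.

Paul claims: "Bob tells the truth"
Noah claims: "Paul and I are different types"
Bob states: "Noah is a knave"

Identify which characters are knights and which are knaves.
Paul is a knave.
Noah is a knight.
Bob is a knave.

Verification:
- Paul (knave) says "Bob tells the truth" - this is FALSE (a lie) because Bob is a knave.
- Noah (knight) says "Paul and I are different types" - this is TRUE because Noah is a knight and Paul is a knave.
- Bob (knave) says "Noah is a knave" - this is FALSE (a lie) because Noah is a knight.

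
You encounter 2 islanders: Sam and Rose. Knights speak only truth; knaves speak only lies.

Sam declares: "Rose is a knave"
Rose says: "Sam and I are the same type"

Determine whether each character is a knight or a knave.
Sam is a knight.
Rose is a knave.

Verification:
- Sam (knight) says "Rose is a knave" - this is TRUE because Rose is a knave.
- Rose (knave) says "Sam and I are the same type" - this is FALSE (a lie) because Rose is a knave and Sam is a knight.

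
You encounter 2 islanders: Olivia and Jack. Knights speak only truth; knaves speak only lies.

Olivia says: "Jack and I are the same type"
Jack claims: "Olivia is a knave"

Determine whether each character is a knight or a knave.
Olivia is a knave.
Jack is a knight.

Verification:
- Olivia (knave) says "Jack and I are the same type" - this is FALSE (a lie) because Olivia is a knave and Jack is a knight.
- Jack (knight) says "Olivia is a knave" - this is TRUE because Olivia is a knave.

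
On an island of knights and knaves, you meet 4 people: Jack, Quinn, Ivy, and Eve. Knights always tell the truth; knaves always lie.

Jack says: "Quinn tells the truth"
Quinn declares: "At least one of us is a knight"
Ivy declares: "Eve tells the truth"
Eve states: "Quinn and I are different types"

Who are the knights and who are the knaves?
Jack is a knave.
Quinn is a knave.
Ivy is a knave.
Eve is a knave.

Verification:
- Jack (knave) says "Quinn tells the truth" - this is FALSE (a lie) because Quinn is a knave.
- Quinn (knave) says "At least one of us is a knight" - this is FALSE (a lie) because no one is a knight.
- Ivy (knave) says "Eve tells the truth" - this is FALSE (a lie) because Eve is a knave.
- Eve (knave) says "Quinn and I are different types" - this is FALSE (a lie) because Eve is a knave and Quinn is a knave.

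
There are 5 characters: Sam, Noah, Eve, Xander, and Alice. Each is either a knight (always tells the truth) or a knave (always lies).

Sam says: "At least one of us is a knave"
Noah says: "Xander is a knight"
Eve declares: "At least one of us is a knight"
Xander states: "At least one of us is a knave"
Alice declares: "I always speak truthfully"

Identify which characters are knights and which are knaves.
Sam is a knight.
Noah is a knight.
Eve is a knight.
Xander is a knight.
Alice is a knave.

Verification:
- Sam (knight) says "At least one of us is a knave" - this is TRUE because Alice is a knave.
- Noah (knight) says "Xander is a knight" - this is TRUE because Xander is a knight.
- Eve (knight) says "At least one of us is a knight" - this is TRUE because Sam, Noah, Eve, and Xander are knights.
- Xander (knight) says "At least one of us is a knave" - this is TRUE because Alice is a knave.
- Alice (knave) says "I always speak truthfully" - this is FALSE (a lie) because Alice is a knave.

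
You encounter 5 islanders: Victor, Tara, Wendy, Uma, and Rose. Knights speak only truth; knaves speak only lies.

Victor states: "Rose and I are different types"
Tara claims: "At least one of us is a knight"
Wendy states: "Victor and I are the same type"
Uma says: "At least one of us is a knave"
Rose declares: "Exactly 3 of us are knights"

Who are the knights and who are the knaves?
Victor is a knight.
Tara is a knight.
Wendy is a knight.
Uma is a knight.
Rose is a knave.

Verification:
- Victor (knight) says "Rose and I are different types" - this is TRUE because Victor is a knight and Rose is a knave.
- Tara (knight) says "At least one of us is a knight" - this is TRUE because Victor, Tara, Wendy, and Uma are knights.
- Wendy (knight) says "Victor and I are the same type" - this is TRUE because Wendy is a knight and Victor is a knight.
- Uma (knight) says "At least one of us is a knave" - this is TRUE because Rose is a knave.
- Rose (knave) says "Exactly 3 of us are knights" - this is FALSE (a lie) because there are 4 knights.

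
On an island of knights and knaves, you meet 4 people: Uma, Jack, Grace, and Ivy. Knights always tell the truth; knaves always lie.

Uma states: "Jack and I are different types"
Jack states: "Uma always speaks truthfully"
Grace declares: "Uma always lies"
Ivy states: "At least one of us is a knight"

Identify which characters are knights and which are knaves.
Uma is a knave.
Jack is a knave.
Grace is a knight.
Ivy is a knight.

Verification:
- Uma (knave) says "Jack and I are different types" - this is FALSE (a lie) because Uma is a knave and Jack is a knave.
- Jack (knave) says "Uma always speaks truthfully" - this is FALSE (a lie) because Uma is a knave.
- Grace (knight) says "Uma always lies" - this is TRUE because Uma is a knave.
- Ivy (knight) says "At least one of us is a knight" - this is TRUE because Grace and Ivy are knights.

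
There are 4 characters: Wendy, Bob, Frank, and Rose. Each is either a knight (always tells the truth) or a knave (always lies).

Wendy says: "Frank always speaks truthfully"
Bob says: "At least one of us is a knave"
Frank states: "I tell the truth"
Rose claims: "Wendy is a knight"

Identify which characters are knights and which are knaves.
Wendy is a knave.
Bob is a knight.
Frank is a knave.
Rose is a knave.

Verification:
- Wendy (knave) says "Frank always speaks truthfully" - this is FALSE (a lie) because Frank is a knave.
- Bob (knight) says "At least one of us is a knave" - this is TRUE because Wendy, Frank, and Rose are knaves.
- Frank (knave) says "I tell the truth" - this is FALSE (a lie) because Frank is a knave.
- Rose (knave) says "Wendy is a knight" - this is FALSE (a lie) because Wendy is a knave.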